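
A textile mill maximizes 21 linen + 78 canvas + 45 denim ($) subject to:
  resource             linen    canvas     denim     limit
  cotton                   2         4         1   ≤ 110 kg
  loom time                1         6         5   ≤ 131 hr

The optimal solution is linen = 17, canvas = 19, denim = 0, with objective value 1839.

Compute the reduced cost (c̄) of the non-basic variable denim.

At the optimum: cotton uses 110 of 110 (binding); loom time uses 131 of 131 (binding).
Dual feasibility on the basic columns requires 2·y_cotton + 1·y_loom time = 21, 4·y_cotton + 6·y_loom time = 78.
This yields shadow prices y_cotton = 6, y_loom time = 9.
Reduced cost of denim: c₃ − yᵀa₃ = 45 − (6·1 + 9·5) = 45 − 51 = -6.

-6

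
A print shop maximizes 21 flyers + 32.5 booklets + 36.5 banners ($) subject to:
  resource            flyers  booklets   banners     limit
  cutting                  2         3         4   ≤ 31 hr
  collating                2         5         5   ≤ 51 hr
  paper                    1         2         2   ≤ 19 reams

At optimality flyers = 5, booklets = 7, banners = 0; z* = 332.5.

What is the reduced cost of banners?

Binding: cutting and paper. Non-binding: collating (6 unused).
By complementary slackness, y = 0 for the non-binding constraint.
The binding rows give the dual system: 2·y_cutting + 1·y_paper = 21 and 3·y_cutting + 2·y_paper = 32.5.
Solving: y_cutting = 9.5, y_paper = 2.
Reduced cost of banners: c₃ − yᵀa₃ = 36.5 − (9.5·4 + 2·2) = 36.5 − 42 = -5.5.

-5.5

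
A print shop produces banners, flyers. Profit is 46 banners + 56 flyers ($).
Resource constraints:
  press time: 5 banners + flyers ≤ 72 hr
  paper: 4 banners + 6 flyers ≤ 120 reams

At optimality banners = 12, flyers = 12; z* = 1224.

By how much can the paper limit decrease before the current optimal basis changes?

62.4

Binding constraints: press time, paper. The basis is B = [[5,1],[4,6]] with det 26.
Per unit decrease in paper, x* moves by d = (0.0385, -0.1923).
The basis stays optimal until flyers reaches 0; allowable decrease = 62.4 reams.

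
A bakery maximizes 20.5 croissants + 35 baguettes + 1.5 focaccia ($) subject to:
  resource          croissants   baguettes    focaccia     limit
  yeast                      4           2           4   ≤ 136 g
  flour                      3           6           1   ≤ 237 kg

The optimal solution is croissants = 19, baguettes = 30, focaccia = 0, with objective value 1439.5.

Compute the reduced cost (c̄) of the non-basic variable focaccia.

-8

Both yeast and flour are binding at x*.
From A_Bᵀ y = c: 4·y_yeast + 3·y_flour = 20.5; 2·y_yeast + 6·y_flour = 35.
This yields shadow prices y_yeast = 1, y_flour = 5.5.
Reduced cost of focaccia: c₃ − yᵀa₃ = 1.5 − (1·4 + 5.5·1) = 1.5 − 9.5 = -8.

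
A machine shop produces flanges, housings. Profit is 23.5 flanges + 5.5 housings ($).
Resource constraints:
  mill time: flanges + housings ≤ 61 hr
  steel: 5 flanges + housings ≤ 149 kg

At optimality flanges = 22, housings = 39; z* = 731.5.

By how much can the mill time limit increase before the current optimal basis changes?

Binding constraints: mill time, steel. The basis is B = [[1,1],[5,1]] with det -4.
Per unit increase in mill time, x* moves by d = (-0.25, 1.25).
The basis stays optimal until flanges reaches 0; allowable increase = 88 hr.

88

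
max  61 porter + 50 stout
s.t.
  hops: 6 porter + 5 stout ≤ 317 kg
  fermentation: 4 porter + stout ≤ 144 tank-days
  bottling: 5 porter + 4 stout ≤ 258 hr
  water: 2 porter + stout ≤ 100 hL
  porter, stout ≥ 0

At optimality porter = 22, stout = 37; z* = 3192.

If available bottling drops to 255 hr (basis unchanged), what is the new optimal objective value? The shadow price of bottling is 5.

3177

Δb = -3, so new z* = 3192 + (5)·(-3) = 3192 − 15 = 3177.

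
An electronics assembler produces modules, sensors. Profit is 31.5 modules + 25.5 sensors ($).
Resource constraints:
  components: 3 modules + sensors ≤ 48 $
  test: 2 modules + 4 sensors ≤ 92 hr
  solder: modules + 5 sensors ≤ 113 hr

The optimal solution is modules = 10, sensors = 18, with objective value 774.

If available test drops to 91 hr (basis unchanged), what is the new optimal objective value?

769.5

Binding: components and test. Non-binding: solder (13 unused).
By complementary slackness, y = 0 for the non-binding constraint.
From A_Bᵀ y = c: 3·y_components + 2·y_test = 31.5; 1·y_components + 4·y_test = 25.5.
→ y_components = 7.5 and y_test = 4.5.
Δz = y_test·Δb = 4.5 × (-1) = -4.5, so new z* = 774 − 4.5 = 769.5.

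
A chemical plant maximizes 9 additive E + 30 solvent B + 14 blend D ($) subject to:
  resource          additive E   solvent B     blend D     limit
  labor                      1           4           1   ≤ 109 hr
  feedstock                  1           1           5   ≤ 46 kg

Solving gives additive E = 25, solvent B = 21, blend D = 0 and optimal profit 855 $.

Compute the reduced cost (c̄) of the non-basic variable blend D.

-3

Check each constraint at x*: labor 109/109 (tight); feedstock 46/46 (tight).
Dual feasibility on the basic columns requires 1·y_labor + 1·y_feedstock = 9, 4·y_labor + 1·y_feedstock = 30.
Solving: y_labor = 7, y_feedstock = 2.
Reduced cost of blend D: c₃ − yᵀa₃ = 14 − (7·1 + 2·5) = 14 − 17 = -3.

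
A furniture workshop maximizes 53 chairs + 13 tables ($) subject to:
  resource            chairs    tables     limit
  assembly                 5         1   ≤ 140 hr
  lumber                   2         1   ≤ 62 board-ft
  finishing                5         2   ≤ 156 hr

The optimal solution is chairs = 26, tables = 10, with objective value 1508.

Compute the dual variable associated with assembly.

Check each constraint at x*: assembly 140/140 (tight); lumber 62/62 (tight); finishing 150/156 (slack 6).
Slack constraints have shadow price 0 (complementary slackness).
The binding rows give the dual system: 5·y_assembly + 2·y_lumber = 53 and 1·y_assembly + 1·y_lumber = 13.
Solving: y_assembly = 9, y_lumber = 4.
Shadow price of assembly = 9.

9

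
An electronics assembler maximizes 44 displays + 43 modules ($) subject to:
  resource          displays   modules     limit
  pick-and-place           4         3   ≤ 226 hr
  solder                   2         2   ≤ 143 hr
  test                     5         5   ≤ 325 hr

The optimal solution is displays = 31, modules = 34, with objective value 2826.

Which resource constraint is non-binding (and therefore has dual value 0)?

pick-and-place: 226/226 (binding)
solder: 130/143 (slack 13)
test: 325/325 (binding)
By complementary slackness, a constraint with positive slack has shadow price 0 → solder.

solder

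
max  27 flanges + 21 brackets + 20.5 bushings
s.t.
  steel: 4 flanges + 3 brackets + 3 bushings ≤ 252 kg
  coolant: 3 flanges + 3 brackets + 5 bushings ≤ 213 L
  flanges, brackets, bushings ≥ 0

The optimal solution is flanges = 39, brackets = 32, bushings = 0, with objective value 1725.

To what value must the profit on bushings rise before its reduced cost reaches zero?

23

Check each constraint at x*: steel 252/252 (tight); coolant 213/213 (tight).
The binding rows give the dual system: 4·y_steel + 3·y_coolant = 27 and 3·y_steel + 3·y_coolant = 21.
Solving: y_steel = 6, y_coolant = 1.
bushings enters the basis when its profit ≥ yᵀa₃ = 6·3 + 1·5 = 23.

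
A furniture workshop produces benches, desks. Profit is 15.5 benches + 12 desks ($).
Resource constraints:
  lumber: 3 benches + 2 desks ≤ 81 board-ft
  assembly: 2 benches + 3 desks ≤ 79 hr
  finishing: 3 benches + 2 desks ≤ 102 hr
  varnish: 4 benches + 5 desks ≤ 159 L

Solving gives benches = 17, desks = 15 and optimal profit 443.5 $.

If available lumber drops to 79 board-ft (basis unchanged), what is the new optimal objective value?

434.5

At the optimum: lumber uses 81 of 81 (binding); assembly uses 79 of 79 (binding); finishing uses 81 of 102 (slack = 21); varnish uses 143 of 159 (slack = 16).
Slack constraints have shadow price 0 (complementary slackness).
Dual feasibility on the basic columns requires 3·y_lumber + 2·y_assembly = 15.5, 2·y_lumber + 3·y_assembly = 12.
→ y_lumber = 4.5 and y_assembly = 1.
Δz = y_lumber·Δb = 4.5 × (-2) = -9, so new z* = 443.5 − 9 = 434.5.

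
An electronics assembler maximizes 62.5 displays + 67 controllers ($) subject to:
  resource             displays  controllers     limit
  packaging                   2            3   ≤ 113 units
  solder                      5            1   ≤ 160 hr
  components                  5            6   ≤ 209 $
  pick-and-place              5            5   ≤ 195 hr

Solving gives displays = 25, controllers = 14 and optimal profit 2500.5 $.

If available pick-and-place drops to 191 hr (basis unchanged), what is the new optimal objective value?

2468.5

Binding: components and pick-and-place. Non-binding: packaging (21 unused), solder (21 unused).
Slack constraints have shadow price 0 (complementary slackness).
From A_Bᵀ y = c: 5·y_components + 5·y_pick-and-place = 62.5; 6·y_components + 5·y_pick-and-place = 67.
This yields shadow prices y_components = 4.5, y_pick-and-place = 8.
Δz = y_pick-and-place·Δb = 8 × (-4) = -32, so new z* = 2500.5 − 32 = 2468.5.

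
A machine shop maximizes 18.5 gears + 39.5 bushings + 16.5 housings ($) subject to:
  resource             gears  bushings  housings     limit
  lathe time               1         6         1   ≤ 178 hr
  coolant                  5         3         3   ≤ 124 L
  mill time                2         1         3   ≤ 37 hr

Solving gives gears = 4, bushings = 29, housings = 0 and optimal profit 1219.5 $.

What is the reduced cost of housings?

Check each constraint at x*: lathe time 178/178 (tight); coolant 107/124 (slack 17); mill time 37/37 (tight).
Since coolant is not tight, its dual is 0.
Dual feasibility on the basic columns requires 1·y_lathe time + 2·y_mill time = 18.5, 6·y_lathe time + 1·y_mill time = 39.5.
Solving: y_lathe time = 5.5, y_mill time = 6.5.
Reduced cost of housings: c₃ − yᵀa₃ = 16.5 − (5.5·1 + 6.5·3) = 16.5 − 25 = -8.5.

-8.5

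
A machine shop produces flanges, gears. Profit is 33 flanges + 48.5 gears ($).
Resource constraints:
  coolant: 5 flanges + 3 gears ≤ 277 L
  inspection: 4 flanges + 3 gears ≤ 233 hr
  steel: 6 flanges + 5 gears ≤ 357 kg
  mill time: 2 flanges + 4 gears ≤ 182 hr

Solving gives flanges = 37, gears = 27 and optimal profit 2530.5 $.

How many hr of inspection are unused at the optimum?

inspection used = 4·37 + 3·27 = 229; slack = 233 − 229 = 4.

4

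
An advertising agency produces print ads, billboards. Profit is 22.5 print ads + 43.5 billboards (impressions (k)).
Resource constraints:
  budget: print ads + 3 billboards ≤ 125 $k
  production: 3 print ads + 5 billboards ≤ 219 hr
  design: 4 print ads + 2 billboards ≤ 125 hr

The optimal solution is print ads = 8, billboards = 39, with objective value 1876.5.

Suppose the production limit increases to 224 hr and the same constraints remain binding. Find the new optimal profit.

1906.5

Check each constraint at x*: budget 125/125 (tight); production 219/219 (tight); design 110/125 (slack 15).
By complementary slackness, y = 0 for the non-binding constraint.
The binding rows give the dual system: 1·y_budget + 3·y_production = 22.5 and 3·y_budget + 5·y_production = 43.5.
Solving: y_budget = 4.5, y_production = 6.
Δz = y_production·Δb = 6 × (5) = 30, so new z* = 1876.5 + 30 = 1906.5.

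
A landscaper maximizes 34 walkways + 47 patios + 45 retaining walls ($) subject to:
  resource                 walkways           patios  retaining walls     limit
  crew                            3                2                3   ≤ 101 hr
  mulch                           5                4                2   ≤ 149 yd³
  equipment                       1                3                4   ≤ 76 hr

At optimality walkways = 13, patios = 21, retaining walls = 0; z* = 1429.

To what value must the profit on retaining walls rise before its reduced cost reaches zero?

46

Binding: mulch and equipment. Non-binding: crew (20 unused).
By complementary slackness, y = 0 for the non-binding constraint.
From A_Bᵀ y = c: 5·y_mulch + 1·y_equipment = 34; 4·y_mulch + 3·y_equipment = 47.
→ y_mulch = 5 and y_equipment = 9.
retaining walls enters the basis when its profit ≥ yᵀa₃ = 5·2 + 9·4 = 46.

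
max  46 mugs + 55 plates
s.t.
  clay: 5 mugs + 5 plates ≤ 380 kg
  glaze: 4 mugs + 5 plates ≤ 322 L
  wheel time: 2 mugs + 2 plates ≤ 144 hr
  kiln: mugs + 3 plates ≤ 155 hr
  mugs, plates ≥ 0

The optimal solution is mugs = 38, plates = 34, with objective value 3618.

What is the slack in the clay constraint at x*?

clay used = 5·38 + 5·34 = 360; slack = 380 − 360 = 20.

20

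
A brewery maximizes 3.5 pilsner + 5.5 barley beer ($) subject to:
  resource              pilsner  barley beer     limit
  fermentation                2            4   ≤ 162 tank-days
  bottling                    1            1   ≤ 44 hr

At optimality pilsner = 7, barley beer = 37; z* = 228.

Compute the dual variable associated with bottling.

At the optimum: fermentation uses 162 of 162 (binding); bottling uses 44 of 44 (binding).
Dual feasibility on the basic columns requires 2·y_fermentation + 1·y_bottling = 3.5, 4·y_fermentation + 1·y_bottling = 5.5.
Solving: y_fermentation = 1, y_bottling = 1.5.
Shadow price of bottling = 1.5.

1.5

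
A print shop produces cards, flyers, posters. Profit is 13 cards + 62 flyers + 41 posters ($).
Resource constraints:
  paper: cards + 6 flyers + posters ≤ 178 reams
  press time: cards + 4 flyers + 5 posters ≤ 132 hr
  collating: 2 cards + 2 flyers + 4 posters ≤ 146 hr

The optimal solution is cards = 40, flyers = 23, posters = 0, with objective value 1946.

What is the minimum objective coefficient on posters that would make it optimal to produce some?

Check each constraint at x*: paper 178/178 (tight); press time 132/132 (tight); collating 126/146 (slack 20).
Slack constraints have shadow price 0 (complementary slackness).
From A_Bᵀ y = c: 1·y_paper + 1·y_press time = 13; 6·y_paper + 4·y_press time = 62.
This yields shadow prices y_paper = 5, y_press time = 8.
posters enters the basis when its profit ≥ yᵀa₃ = 5·1 + 8·5 = 45.

45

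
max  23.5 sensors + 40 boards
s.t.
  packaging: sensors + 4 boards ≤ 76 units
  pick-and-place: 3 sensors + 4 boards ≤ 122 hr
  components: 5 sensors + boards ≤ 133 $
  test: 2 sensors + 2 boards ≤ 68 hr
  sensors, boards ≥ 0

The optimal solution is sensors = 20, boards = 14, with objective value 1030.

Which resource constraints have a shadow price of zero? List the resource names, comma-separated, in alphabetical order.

components, pick-and-place

packaging: 76/76 (binding)
pick-and-place: 116/122 (slack 6)
components: 114/133 (slack 19)
test: 68/68 (binding)
By complementary slackness, a constraint with positive slack has shadow price 0 → components, pick-and-place.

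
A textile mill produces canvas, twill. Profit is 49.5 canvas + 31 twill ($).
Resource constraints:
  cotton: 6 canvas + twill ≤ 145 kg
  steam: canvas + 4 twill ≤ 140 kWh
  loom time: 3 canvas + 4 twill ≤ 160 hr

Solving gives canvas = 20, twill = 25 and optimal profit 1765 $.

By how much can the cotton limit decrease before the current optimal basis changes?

52.5

Binding constraints: cotton, loom time. The basis is B = [[6,1],[3,4]] with det 21.
Per unit decrease in cotton, x* moves by d = (-0.1905, 0.1429).
The basis stays optimal until steam becomes binding; allowable decrease = 52.5 kg.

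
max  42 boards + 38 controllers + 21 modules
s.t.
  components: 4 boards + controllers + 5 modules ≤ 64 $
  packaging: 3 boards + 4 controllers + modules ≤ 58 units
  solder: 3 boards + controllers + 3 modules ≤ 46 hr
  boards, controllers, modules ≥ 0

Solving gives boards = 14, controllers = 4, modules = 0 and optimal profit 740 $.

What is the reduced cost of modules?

Binding: packaging and solder. Non-binding: components (4 unused).
Slack constraints have shadow price 0 (complementary slackness).
The binding rows give the dual system: 3·y_packaging + 3·y_solder = 42 and 4·y_packaging + 1·y_solder = 38.
This yields shadow prices y_packaging = 8, y_solder = 6.
Reduced cost of modules: c₃ − yᵀa₃ = 21 − (8·1 + 6·3) = 21 − 26 = -5.

-5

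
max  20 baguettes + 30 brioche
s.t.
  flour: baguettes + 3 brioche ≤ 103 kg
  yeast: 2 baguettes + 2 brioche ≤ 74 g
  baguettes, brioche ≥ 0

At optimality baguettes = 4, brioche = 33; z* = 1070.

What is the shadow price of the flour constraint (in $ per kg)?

5

Check each constraint at x*: flour 103/103 (tight); yeast 74/74 (tight).
The binding rows give the dual system: 1·y_flour + 2·y_yeast = 20 and 3·y_flour + 2·y_yeast = 30.
→ y_flour = 5 and y_yeast = 7.5.
Shadow price of flour = 5.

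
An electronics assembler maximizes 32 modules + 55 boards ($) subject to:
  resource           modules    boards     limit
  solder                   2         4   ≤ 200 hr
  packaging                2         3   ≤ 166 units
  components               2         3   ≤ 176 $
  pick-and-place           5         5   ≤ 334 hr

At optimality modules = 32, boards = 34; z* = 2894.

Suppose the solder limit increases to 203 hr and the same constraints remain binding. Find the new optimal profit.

2915

Binding: solder and packaging. Non-binding: components (10 unused), pick-and-place (4 unused).
By complementary slackness, y = 0 for the non-binding constraints.
From A_Bᵀ y = c: 2·y_solder + 2·y_packaging = 32; 4·y_solder + 3·y_packaging = 55.
→ y_solder = 7 and y_packaging = 9.
Δz = y_solder·Δb = 7 × (3) = 21, so new z* = 2894 + 21 = 2915.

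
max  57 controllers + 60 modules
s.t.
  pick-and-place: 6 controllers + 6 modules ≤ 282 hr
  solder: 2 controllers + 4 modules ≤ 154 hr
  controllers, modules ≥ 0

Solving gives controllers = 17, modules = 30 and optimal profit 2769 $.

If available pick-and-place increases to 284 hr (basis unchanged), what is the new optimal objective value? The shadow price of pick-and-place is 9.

Δb = 2, so new z* = 2769 + (9)·(2) = 2769 + 18 = 2787.

2787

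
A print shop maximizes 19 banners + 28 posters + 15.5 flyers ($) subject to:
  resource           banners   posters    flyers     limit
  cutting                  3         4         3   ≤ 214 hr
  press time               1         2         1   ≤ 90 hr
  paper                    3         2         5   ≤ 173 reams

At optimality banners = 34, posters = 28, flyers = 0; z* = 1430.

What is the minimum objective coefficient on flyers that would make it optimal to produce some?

19

Binding: cutting and press time. Non-binding: paper (15 unused).
Since paper is not tight, its dual is 0.
From A_Bᵀ y = c: 3·y_cutting + 1·y_press time = 19; 4·y_cutting + 2·y_press time = 28.
Solving: y_cutting = 5, y_press time = 4.
flyers enters the basis when its profit ≥ yᵀa₃ = 5·3 + 4·1 = 19.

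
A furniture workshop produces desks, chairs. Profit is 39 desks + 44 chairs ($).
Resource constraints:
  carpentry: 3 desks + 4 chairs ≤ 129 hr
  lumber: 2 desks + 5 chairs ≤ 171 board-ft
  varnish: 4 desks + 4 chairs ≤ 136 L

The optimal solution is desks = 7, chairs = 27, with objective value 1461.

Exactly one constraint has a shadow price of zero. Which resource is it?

lumber

carpentry: 129/129 (binding)
lumber: 149/171 (slack 22)
varnish: 136/136 (binding)
By complementary slackness, a constraint with positive slack has shadow price 0 → lumber.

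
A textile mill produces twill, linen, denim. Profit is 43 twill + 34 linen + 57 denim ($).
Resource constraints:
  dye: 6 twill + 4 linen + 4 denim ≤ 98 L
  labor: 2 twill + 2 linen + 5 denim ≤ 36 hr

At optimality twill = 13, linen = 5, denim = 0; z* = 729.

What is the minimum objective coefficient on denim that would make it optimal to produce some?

Both dye and labor are binding at x*.
Dual feasibility on the basic columns requires 6·y_dye + 2·y_labor = 43, 4·y_dye + 2·y_labor = 34.
→ y_dye = 4.5 and y_labor = 8.
denim enters the basis when its profit ≥ yᵀa₃ = 4.5·4 + 8·5 = 58.

58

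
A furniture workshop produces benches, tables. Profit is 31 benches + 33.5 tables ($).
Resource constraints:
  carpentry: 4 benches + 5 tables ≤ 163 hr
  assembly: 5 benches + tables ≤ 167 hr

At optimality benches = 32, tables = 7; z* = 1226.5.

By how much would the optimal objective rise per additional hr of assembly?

1

Check each constraint at x*: carpentry 163/163 (tight); assembly 167/167 (tight).
Dual feasibility on the basic columns requires 4·y_carpentry + 5·y_assembly = 31, 5·y_carpentry + 1·y_assembly = 33.5.
→ y_carpentry = 6.5 and y_assembly = 1.
Shadow price of assembly = 1.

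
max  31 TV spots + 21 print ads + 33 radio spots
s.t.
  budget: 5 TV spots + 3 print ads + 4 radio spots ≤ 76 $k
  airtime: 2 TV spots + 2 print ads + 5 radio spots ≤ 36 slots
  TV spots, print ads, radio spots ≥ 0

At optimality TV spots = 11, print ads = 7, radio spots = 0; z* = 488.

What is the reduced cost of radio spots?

Both budget and airtime are binding at x*.
The binding rows give the dual system: 5·y_budget + 2·y_airtime = 31 and 3·y_budget + 2·y_airtime = 21.
This yields shadow prices y_budget = 5, y_airtime = 3.
Reduced cost of radio spots: c₃ − yᵀa₃ = 33 − (5·4 + 3·5) = 33 − 35 = -2.

-2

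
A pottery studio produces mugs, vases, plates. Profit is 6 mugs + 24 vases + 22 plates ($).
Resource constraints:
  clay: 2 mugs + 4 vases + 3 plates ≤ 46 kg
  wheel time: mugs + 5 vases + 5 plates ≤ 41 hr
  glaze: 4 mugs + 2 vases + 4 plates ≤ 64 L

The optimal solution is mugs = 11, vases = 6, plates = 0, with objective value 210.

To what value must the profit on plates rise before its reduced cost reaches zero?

Check each constraint at x*: clay 46/46 (tight); wheel time 41/41 (tight); glaze 56/64 (slack 8).
Since glaze is not tight, its dual is 0.
Dual feasibility on the basic columns requires 2·y_clay + 1·y_wheel time = 6, 4·y_clay + 5·y_wheel time = 24.
This yields shadow prices y_clay = 1, y_wheel time = 4.
plates enters the basis when its profit ≥ yᵀa₃ = 1·3 + 4·5 = 23.

23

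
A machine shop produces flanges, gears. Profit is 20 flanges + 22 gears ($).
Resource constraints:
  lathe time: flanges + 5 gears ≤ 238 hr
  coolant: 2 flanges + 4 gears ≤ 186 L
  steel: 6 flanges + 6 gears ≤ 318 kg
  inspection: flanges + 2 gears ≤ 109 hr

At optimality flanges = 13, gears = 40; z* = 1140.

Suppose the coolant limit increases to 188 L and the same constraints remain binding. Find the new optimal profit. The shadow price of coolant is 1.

Δb = 2, so new z* = 1140 + (1)·(2) = 1140 + 2 = 1142.

1142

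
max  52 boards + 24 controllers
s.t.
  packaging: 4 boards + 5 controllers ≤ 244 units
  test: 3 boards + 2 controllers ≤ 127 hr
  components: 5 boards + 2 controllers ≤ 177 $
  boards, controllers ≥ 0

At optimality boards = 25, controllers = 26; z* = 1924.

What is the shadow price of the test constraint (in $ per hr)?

Binding: test and components. Non-binding: packaging (14 unused).
Slack constraints have shadow price 0 (complementary slackness).
The binding rows give the dual system: 3·y_test + 5·y_components = 52 and 2·y_test + 2·y_components = 24.
This yields shadow prices y_test = 4, y_components = 8.
Shadow price of test = 4.

4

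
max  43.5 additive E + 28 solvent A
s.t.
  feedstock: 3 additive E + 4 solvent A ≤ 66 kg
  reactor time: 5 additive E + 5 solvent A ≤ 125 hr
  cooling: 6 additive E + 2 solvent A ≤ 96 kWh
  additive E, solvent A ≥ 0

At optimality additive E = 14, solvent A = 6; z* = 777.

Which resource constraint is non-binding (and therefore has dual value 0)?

reactor time

feedstock: 66/66 (binding)
reactor time: 100/125 (slack 25)
cooling: 96/96 (binding)
By complementary slackness, a constraint with positive slack has shadow price 0 → reactor time.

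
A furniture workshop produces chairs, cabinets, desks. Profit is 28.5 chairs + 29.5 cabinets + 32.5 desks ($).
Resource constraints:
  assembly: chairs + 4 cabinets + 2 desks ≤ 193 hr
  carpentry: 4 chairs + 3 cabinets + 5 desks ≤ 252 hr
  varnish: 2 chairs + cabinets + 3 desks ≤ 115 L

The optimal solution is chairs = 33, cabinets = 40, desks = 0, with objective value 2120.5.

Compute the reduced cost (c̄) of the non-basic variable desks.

-5

Check each constraint at x*: assembly 193/193 (tight); carpentry 252/252 (tight); varnish 106/115 (slack 9).
By complementary slackness, y = 0 for the non-binding constraint.
From A_Bᵀ y = c: 1·y_assembly + 4·y_carpentry = 28.5; 4·y_assembly + 3·y_carpentry = 29.5.
Solving: y_assembly = 2.5, y_carpentry = 6.5.
Reduced cost of desks: c₃ − yᵀa₃ = 32.5 − (2.5·2 + 6.5·5) = 32.5 − 37.5 = -5.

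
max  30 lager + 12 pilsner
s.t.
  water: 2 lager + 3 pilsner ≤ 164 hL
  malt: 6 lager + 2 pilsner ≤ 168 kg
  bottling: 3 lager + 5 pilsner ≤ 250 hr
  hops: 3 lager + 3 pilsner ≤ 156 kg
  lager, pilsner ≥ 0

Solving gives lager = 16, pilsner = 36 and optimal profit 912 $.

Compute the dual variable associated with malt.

At the optimum: water uses 140 of 164 (slack = 24); malt uses 168 of 168 (binding); bottling uses 228 of 250 (slack = 22); hops uses 156 of 156 (binding).
Slack constraints have shadow price 0 (complementary slackness).
Dual feasibility on the basic columns requires 6·y_malt + 3·y_hops = 30, 2·y_malt + 3·y_hops = 12.
→ y_malt = 4.5 and y_hops = 1.
Shadow price of malt = 4.5.

4.5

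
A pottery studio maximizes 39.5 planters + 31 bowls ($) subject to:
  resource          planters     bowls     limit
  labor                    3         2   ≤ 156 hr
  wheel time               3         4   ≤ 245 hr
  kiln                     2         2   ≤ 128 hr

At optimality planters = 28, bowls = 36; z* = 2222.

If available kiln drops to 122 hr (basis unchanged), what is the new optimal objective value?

2180

Binding: labor and kiln. Non-binding: wheel time (17 unused).
By complementary slackness, y = 0 for the non-binding constraint.
From A_Bᵀ y = c: 3·y_labor + 2·y_kiln = 39.5; 2·y_labor + 2·y_kiln = 31.
This yields shadow prices y_labor = 8.5, y_kiln = 7.
Δz = y_kiln·Δb = 7 × (-6) = -42, so new z* = 2222 − 42 = 2180.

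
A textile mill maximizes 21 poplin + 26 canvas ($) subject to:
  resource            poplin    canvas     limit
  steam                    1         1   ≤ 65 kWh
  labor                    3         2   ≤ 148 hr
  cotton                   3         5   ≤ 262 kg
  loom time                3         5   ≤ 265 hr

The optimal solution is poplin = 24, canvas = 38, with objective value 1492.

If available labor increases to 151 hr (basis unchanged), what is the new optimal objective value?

1501

At the optimum: steam uses 62 of 65 (slack = 3); labor uses 148 of 148 (binding); cotton uses 262 of 262 (binding); loom time uses 262 of 265 (slack = 3).
By complementary slackness, y = 0 for the non-binding constraints.
Dual feasibility on the basic columns requires 3·y_labor + 3·y_cotton = 21, 2·y_labor + 5·y_cotton = 26.
This yields shadow prices y_labor = 3, y_cotton = 4.
Δz = y_labor·Δb = 3 × (3) = 9, so new z* = 1492 + 9 = 1501.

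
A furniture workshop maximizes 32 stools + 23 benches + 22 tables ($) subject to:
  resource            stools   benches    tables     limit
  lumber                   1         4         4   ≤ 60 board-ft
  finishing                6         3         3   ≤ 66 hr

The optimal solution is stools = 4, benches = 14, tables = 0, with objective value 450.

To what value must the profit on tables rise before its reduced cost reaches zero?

23

At the optimum: lumber uses 60 of 60 (binding); finishing uses 66 of 66 (binding).
From A_Bᵀ y = c: 1·y_lumber + 6·y_finishing = 32; 4·y_lumber + 3·y_finishing = 23.
Solving: y_lumber = 2, y_finishing = 5.
tables enters the basis when its profit ≥ yᵀa₃ = 2·4 + 5·3 = 23.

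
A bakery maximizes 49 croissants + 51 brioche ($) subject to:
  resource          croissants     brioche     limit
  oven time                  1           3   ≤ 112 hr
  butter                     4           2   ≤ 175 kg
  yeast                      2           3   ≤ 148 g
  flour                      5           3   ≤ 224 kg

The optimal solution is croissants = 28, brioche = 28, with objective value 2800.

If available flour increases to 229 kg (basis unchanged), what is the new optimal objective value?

Binding: oven time and flour. Non-binding: butter (7 unused), yeast (8 unused).
Slack constraints have shadow price 0 (complementary slackness).
Dual feasibility on the basic columns requires 1·y_oven time + 5·y_flour = 49, 3·y_oven time + 3·y_flour = 51.
This yields shadow prices y_oven time = 9, y_flour = 8.
Δz = y_flour·Δb = 8 × (5) = 40, so new z* = 2800 + 40 = 2840.

2840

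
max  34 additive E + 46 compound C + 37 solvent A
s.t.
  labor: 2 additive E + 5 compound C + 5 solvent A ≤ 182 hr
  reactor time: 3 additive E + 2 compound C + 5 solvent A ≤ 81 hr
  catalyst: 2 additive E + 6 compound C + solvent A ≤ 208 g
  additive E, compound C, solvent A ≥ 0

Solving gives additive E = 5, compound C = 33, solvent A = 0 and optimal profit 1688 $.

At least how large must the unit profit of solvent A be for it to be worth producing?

45

At the optimum: labor uses 175 of 182 (slack = 7); reactor time uses 81 of 81 (binding); catalyst uses 208 of 208 (binding).
Since labor is not tight, its dual is 0.
The binding rows give the dual system: 3·y_reactor time + 2·y_catalyst = 34 and 2·y_reactor time + 6·y_catalyst = 46.
This yields shadow prices y_reactor time = 8, y_catalyst = 5.
solvent A enters the basis when its profit ≥ yᵀa₃ = 8·5 + 5·1 = 45.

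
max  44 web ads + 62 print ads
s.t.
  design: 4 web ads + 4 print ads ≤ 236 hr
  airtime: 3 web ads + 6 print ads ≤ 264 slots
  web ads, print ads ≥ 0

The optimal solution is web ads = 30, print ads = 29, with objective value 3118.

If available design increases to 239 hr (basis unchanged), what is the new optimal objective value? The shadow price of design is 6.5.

3137.5

Δb = 3, so new z* = 3118 + (6.5)·(3) = 3118 + 19.5 = 3137.5.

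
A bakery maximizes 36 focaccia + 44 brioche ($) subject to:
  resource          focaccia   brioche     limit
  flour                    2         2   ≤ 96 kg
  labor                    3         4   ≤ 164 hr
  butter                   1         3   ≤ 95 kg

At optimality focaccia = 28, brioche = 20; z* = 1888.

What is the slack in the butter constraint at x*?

7

butter used = 1·28 + 3·20 = 88; slack = 95 − 88 = 7.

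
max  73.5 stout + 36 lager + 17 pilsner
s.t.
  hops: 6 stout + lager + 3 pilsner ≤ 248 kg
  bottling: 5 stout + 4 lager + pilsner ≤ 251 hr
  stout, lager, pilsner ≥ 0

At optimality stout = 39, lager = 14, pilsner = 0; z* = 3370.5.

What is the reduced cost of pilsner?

-8.5

Check each constraint at x*: hops 248/248 (tight); bottling 251/251 (tight).
Dual feasibility on the basic columns requires 6·y_hops + 5·y_bottling = 73.5, 1·y_hops + 4·y_bottling = 36.
→ y_hops = 6 and y_bottling = 7.5.
Reduced cost of pilsner: c₃ − yᵀa₃ = 17 − (6·3 + 7.5·1) = 17 − 25.5 = -8.5.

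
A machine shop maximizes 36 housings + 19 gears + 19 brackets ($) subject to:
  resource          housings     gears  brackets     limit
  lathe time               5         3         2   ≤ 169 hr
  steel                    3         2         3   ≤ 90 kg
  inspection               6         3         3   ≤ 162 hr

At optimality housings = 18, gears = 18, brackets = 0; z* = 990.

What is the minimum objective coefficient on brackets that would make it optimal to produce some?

Binding: steel and inspection. Non-binding: lathe time (25 unused).
By complementary slackness, y = 0 for the non-binding constraint.
From A_Bᵀ y = c: 3·y_steel + 6·y_inspection = 36; 2·y_steel + 3·y_inspection = 19.
Solving: y_steel = 2, y_inspection = 5.
brackets enters the basis when its profit ≥ yᵀa₃ = 2·3 + 5·3 = 21.

21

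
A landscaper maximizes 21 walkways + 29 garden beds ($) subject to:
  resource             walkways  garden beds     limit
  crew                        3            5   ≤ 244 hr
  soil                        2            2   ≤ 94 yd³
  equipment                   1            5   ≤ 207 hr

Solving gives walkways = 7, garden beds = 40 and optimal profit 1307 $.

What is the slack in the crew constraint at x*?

crew used = 3·7 + 5·40 = 221; slack = 244 − 221 = 23.

23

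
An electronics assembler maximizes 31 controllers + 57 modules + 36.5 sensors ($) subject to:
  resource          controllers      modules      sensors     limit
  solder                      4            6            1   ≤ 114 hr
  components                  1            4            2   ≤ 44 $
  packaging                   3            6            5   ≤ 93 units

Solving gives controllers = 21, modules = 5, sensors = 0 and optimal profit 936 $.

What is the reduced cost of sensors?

-1

Check each constraint at x*: solder 114/114 (tight); components 41/44 (slack 3); packaging 93/93 (tight).
Slack constraints have shadow price 0 (complementary slackness).
From A_Bᵀ y = c: 4·y_solder + 3·y_packaging = 31; 6·y_solder + 6·y_packaging = 57.
This yields shadow prices y_solder = 2.5, y_packaging = 7.
Reduced cost of sensors: c₃ − yᵀa₃ = 36.5 − (2.5·1 + 7·5) = 36.5 − 37.5 = -1.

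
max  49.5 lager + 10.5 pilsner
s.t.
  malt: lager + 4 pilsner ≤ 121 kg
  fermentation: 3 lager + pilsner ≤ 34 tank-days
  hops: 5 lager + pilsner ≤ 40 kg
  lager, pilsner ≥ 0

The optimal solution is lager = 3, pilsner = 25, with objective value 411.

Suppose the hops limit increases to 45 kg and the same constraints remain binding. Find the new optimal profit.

Binding: fermentation and hops. Non-binding: malt (18 unused).
Slack constraints have shadow price 0 (complementary slackness).
Dual feasibility on the basic columns requires 3·y_fermentation + 5·y_hops = 49.5, 1·y_fermentation + 1·y_hops = 10.5.
This yields shadow prices y_fermentation = 1.5, y_hops = 9.
Δz = y_hops·Δb = 9 × (5) = 45, so new z* = 411 + 45 = 456.

456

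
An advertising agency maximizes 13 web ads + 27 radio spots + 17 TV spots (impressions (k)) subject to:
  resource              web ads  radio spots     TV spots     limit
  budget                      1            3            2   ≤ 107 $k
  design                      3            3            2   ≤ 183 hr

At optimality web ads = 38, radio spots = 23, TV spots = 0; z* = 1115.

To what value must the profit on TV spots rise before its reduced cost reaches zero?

Both budget and design are binding at x*.
From A_Bᵀ y = c: 1·y_budget + 3·y_design = 13; 3·y_budget + 3·y_design = 27.
→ y_budget = 7 and y_design = 2.
TV spots enters the basis when its profit ≥ yᵀa₃ = 7·2 + 2·2 = 18.

18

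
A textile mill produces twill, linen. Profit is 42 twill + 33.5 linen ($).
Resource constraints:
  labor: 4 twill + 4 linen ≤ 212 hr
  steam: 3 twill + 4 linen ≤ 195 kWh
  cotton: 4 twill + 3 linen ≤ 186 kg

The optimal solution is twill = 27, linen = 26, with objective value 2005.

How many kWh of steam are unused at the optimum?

steam used = 3·27 + 4·26 = 185; slack = 195 − 185 = 10.

10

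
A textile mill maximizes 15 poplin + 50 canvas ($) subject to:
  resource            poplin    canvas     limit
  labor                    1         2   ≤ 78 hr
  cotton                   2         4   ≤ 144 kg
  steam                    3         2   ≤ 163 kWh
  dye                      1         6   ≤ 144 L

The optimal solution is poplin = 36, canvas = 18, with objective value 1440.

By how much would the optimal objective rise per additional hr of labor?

0

Binding: cotton and dye. Non-binding: labor (6 unused), steam (19 unused).
Slack constraints have shadow price 0 (complementary slackness).
Dual feasibility on the basic columns requires 2·y_cotton + 1·y_dye = 15, 4·y_cotton + 6·y_dye = 50.
This yields shadow prices y_cotton = 5, y_dye = 5.
Shadow price of labor = 0.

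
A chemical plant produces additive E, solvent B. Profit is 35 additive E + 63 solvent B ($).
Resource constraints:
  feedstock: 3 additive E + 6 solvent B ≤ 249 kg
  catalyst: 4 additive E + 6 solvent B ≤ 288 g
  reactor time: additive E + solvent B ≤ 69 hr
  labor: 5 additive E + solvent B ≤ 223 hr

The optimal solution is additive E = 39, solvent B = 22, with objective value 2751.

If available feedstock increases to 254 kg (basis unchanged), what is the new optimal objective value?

Check each constraint at x*: feedstock 249/249 (tight); catalyst 288/288 (tight); reactor time 61/69 (slack 8); labor 217/223 (slack 6).
Since reactor time, labor are not tight, their duals are 0.
Dual feasibility on the basic columns requires 3·y_feedstock + 4·y_catalyst = 35, 6·y_feedstock + 6·y_catalyst = 63.
Solving: y_feedstock = 7, y_catalyst = 3.5.
Δz = y_feedstock·Δb = 7 × (5) = 35, so new z* = 2751 + 35 = 2786.

2786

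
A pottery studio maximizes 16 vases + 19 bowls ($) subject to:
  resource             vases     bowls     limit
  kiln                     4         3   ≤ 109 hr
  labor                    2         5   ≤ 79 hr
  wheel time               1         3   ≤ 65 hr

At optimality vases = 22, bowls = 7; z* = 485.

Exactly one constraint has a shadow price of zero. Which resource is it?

kiln: 109/109 (binding)
labor: 79/79 (binding)
wheel time: 43/65 (slack 22)
By complementary slackness, a constraint with positive slack has shadow price 0 → wheel time.

wheel time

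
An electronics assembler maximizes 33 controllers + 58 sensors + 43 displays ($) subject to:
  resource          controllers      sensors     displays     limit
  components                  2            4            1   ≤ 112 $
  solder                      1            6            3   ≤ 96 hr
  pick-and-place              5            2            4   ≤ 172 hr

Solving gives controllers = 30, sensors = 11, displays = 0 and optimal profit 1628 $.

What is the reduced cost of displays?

At the optimum: components uses 104 of 112 (slack = 8); solder uses 96 of 96 (binding); pick-and-place uses 172 of 172 (binding).
By complementary slackness, y = 0 for the non-binding constraint.
Dual feasibility on the basic columns requires 1·y_solder + 5·y_pick-and-place = 33, 6·y_solder + 2·y_pick-and-place = 58.
This yields shadow prices y_solder = 8, y_pick-and-place = 5.
Reduced cost of displays: c₃ − yᵀa₃ = 43 − (8·3 + 5·4) = 43 − 44 = -1.

-1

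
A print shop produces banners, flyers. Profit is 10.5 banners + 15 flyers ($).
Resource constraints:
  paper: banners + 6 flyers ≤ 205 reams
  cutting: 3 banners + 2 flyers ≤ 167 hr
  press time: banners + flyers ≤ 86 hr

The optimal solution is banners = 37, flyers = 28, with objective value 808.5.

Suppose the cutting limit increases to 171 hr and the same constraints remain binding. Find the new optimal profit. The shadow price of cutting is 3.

820.5

Δb = 4, so new z* = 808.5 + (3)·(4) = 808.5 + 12 = 820.5.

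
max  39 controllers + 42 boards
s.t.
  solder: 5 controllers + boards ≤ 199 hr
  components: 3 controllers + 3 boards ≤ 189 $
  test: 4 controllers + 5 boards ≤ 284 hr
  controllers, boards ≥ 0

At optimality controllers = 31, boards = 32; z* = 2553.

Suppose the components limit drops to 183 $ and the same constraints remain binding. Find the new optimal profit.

2499

Binding: components and test. Non-binding: solder (12 unused).
Slack constraints have shadow price 0 (complementary slackness).
Dual feasibility on the basic columns requires 3·y_components + 4·y_test = 39, 3·y_components + 5·y_test = 42.
Solving: y_components = 9, y_test = 3.
Δz = y_components·Δb = 9 × (-6) = -54, so new z* = 2553 − 54 = 2499.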